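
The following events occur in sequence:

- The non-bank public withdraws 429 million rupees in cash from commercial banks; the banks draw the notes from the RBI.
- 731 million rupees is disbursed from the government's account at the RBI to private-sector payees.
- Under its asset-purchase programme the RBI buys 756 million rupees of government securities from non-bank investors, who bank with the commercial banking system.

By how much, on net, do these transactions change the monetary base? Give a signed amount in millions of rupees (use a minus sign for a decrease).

+1487 million

RBI balance sheet:
  Assets:      Securities +756M
  Liabilities: Bank reserves +1058M, Currency in circulation +429M, Government deposits −731M
Commercial banking system:
  Assets:      Reserves at CB +1058M
  Liabilities: Checkable deposits +1058M
Monetary base = currency + reserves: +429M + (+1058M) = +1487 million.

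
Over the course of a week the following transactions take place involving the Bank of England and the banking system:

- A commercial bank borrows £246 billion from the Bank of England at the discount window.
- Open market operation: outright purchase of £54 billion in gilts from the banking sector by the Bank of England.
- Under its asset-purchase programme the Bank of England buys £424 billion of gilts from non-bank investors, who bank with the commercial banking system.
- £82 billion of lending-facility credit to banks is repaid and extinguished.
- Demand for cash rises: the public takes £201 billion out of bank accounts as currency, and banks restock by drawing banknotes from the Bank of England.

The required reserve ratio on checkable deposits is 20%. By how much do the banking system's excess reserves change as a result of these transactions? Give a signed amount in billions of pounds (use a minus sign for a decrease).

+£396.4 billion

Discount-window loan £246 billion: reserves +£246B, deposits 0.
OMO purchase (from banks) £54 billion: reserves +£54B, deposits 0.
Asset purchase (from non-banks) £424 billion: reserves +£424B, deposits +£424B.
Discount-window repayment £82 billion: reserves −£82B, deposits 0.
Currency withdrawal £201 billion: reserves −£201B, deposits −£201B.
Totals: Δreserves = +£441B, Δdeposits = +£223B.
Δrequired reserves = 20% × +£223B = +£44.6B.
Δexcess reserves = Δreserves − Δrequired = +£441B − (+£44.6B) = +£396.4 billion.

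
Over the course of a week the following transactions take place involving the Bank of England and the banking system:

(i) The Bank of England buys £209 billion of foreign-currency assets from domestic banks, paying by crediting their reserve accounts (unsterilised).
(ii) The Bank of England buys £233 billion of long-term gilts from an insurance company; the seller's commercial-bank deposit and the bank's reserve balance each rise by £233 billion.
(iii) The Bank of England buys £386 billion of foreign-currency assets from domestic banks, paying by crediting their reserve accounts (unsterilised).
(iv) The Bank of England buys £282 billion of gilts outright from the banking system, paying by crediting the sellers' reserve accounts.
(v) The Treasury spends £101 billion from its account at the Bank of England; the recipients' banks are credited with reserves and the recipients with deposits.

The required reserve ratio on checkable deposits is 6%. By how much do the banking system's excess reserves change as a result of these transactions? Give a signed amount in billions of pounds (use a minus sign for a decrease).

FX purchase £209 billion: reserves +£209B, deposits 0.
Asset purchase (from non-banks) £233 billion: reserves +£233B, deposits +£233B.
FX purchase £386 billion: reserves +£386B, deposits 0.
OMO purchase (from banks) £282 billion: reserves +£282B, deposits 0.
Government spending £101 billion: reserves +£101B, deposits +£101B.
Totals: Δreserves = +£1211B, Δdeposits = +£334B.
Δrequired reserves = 6% × +£334B = +£20.04B.
Δexcess reserves = Δreserves − Δrequired = +£1211B − (+£20.04B) = +£1190.96 billion.

+£1190.96 billion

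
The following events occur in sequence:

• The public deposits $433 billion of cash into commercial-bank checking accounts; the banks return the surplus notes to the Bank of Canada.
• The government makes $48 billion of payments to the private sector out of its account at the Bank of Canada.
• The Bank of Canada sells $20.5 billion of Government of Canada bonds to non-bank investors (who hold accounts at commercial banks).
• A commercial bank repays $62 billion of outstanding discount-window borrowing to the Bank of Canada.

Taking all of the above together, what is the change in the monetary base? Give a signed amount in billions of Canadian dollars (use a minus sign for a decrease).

Bank of Canada balance sheet:
  Assets:      Securities −$20.5B, Loans to banks −$62B
  Liabilities: Bank reserves +$398.5B, Currency in circulation −$433B, Government deposits −$48B
Commercial banking system:
  Assets:      Reserves at CB +$398.5B
  Liabilities: Checkable deposits +$460.5B, Borrowings from CB −$62B
Monetary base = currency + reserves: −$433B + (+$398.5B) = -$34.5 billion.

-$34.5 billion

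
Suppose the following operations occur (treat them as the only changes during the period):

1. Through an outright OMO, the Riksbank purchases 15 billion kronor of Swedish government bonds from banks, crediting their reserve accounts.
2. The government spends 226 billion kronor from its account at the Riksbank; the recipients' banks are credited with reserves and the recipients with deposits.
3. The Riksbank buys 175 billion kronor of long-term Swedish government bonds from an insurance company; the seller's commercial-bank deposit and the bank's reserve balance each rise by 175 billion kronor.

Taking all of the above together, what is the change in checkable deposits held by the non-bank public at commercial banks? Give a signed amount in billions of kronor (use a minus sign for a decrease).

OMO purchase (from banks) 15 billion kronor: the counterparty is a bank, so public deposits are unchanged → 0.
Government spending 226 billion kronor: non-bank counterparties' bank balances rise → +226B.
Asset purchase (from non-banks) 175 billion kronor: non-bank counterparties' bank balances rise → +175B.
Net: 0 + 226 + 175 = +401 billion.

+401 billion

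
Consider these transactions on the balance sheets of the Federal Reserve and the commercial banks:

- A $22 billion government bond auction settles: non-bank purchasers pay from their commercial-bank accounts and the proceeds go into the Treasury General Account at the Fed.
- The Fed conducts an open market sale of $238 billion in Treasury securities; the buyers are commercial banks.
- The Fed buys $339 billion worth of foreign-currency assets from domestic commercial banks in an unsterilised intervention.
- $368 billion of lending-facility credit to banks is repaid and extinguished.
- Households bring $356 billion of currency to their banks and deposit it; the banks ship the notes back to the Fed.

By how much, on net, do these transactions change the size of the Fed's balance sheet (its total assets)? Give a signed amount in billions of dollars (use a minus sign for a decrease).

-$267 billion

Fed balance sheet:
  Assets:      Securities −$238B, Loans to banks −$368B, Foreign assets +$339B
  Liabilities: Bank reserves +$67B, Currency in circulation −$356B, Government deposits +$22B
Commercial banking system:
  Assets:      Reserves at CB +$67B, Securities +$238B, Foreign assets −$339B
  Liabilities: Checkable deposits +$334B, Borrowings from CB −$368B
Change in total Fed assets = -$267 billion.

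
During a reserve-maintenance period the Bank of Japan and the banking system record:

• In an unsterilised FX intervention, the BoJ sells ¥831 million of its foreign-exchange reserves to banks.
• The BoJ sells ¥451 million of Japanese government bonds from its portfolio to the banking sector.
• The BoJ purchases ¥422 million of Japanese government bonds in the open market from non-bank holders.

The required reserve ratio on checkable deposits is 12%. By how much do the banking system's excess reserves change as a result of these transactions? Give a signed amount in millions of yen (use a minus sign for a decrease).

FX sale ¥831 million: reserves −¥831M, deposits 0.
OMO sale (to banks) ¥451 million: reserves −¥451M, deposits 0.
Asset purchase (from non-banks) ¥422 million: reserves +¥422M, deposits +¥422M.
Totals: Δreserves = −¥860M, Δdeposits = +¥422M.
Δrequired reserves = 12% × +¥422M = +¥50.64M.
Δexcess reserves = Δreserves − Δrequired = −¥860M − (+¥50.64M) = -¥910.64 million.

-¥910.64 million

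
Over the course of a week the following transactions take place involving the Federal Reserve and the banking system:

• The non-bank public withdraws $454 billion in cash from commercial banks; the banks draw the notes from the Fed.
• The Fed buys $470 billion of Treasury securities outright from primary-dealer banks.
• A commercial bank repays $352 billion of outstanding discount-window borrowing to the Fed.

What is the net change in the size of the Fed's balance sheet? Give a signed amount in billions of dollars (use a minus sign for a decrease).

+$118 billion

Fed balance sheet:
  Assets:      Securities +$470B, Loans to banks −$352B
  Liabilities: Bank reserves −$336B, Currency in circulation +$454B
Commercial banking system:
  Assets:      Reserves at CB −$336B, Securities −$470B
  Liabilities: Checkable deposits −$454B, Borrowings from CB −$352B
Change in total Fed assets = +$118 billion.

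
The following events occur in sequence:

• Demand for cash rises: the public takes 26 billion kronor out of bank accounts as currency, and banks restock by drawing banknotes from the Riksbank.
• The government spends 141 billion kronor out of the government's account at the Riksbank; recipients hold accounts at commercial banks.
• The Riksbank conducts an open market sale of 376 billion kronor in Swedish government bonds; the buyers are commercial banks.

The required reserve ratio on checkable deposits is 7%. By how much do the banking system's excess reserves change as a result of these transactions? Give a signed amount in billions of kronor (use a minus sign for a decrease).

Currency withdrawal 26 billion kronor: reserves −26B, deposits −26B.
Government spending 141 billion kronor: reserves +141B, deposits +141B.
OMO sale (to banks) 376 billion kronor: reserves −376B, deposits 0.
Totals: Δreserves = −261B, Δdeposits = +115B.
Δrequired reserves = 7% × +115B = +8.05B.
Δexcess reserves = Δreserves − Δrequired = −261B − (+8.05B) = -269.05 billion.

-269.05 billion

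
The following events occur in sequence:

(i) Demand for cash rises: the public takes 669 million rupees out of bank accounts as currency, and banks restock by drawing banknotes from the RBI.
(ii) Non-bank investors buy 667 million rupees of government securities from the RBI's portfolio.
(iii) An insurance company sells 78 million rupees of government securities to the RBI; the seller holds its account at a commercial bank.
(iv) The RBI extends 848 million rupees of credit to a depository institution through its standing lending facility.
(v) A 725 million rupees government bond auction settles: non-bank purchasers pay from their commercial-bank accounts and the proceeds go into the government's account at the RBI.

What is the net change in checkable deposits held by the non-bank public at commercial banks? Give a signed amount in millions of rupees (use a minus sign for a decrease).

Currency withdrawal 669 million rupees: non-bank counterparties' bank balances fall → −669M.
Asset sale (to non-banks) 667 million rupees: non-bank counterparties' bank balances fall → −667M.
Asset purchase (from non-banks) 78 million rupees: non-bank counterparties' bank balances rise → +78M.
Discount-window loan 848 million rupees: the counterparty is a bank, so public deposits are unchanged → 0.
Government account inflow 725 million rupees: non-bank counterparties' bank balances fall → −725M.
Net: −669 − 667 + 78 + 0 − 725 = -1983 million.

-1983 million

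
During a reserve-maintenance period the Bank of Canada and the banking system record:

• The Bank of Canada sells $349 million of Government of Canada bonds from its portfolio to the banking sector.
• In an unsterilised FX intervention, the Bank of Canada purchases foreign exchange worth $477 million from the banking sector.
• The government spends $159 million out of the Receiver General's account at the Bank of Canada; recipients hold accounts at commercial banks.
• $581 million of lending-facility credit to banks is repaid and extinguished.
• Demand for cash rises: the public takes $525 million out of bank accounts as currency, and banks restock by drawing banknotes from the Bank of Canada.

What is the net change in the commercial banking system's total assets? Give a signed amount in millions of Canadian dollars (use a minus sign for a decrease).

-$947 million

Bank of Canada balance sheet:
  Assets:      Securities −$349M, Loans to banks −$581M, Foreign assets +$477M
  Liabilities: Bank reserves −$819M, Currency in circulation +$525M, Government deposits −$159M
Commercial banking system:
  Assets:      Reserves at CB −$819M, Securities +$349M, Foreign assets −$477M
  Liabilities: Checkable deposits −$366M, Borrowings from CB −$581M
Change in total bank assets = -$947 million.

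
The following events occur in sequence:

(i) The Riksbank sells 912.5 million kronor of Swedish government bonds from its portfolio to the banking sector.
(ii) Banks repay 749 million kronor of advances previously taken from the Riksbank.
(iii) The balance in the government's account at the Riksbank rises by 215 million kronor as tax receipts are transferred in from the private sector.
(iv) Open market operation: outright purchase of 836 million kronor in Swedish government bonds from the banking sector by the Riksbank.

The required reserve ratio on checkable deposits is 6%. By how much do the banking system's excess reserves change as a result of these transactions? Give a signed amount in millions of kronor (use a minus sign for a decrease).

OMO sale (to banks) 912.5 million kronor: reserves −912.5M, deposits 0.
Discount-window repayment 749 million kronor: reserves −749M, deposits 0.
Government account inflow 215 million kronor: reserves −215M, deposits −215M.
OMO purchase (from banks) 836 million kronor: reserves +836M, deposits 0.
Totals: Δreserves = −1040.5M, Δdeposits = −215M.
Δrequired reserves = 6% × −215M = −12.9M.
Δexcess reserves = Δreserves − Δrequired = −1040.5M − (−12.9M) = -1027.6 million.

-1027.6 million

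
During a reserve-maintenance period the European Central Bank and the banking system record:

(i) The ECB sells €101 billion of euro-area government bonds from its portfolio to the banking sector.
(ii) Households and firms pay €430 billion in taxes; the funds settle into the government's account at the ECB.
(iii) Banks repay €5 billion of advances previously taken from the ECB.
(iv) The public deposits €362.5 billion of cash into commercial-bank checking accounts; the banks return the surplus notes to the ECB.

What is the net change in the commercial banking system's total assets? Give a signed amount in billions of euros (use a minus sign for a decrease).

-€72.5 billion

OMO sale (to banks) €101 billion: just an asset swap on bank balance sheets → 0.
Government account inflow €430 billion: bank balance sheets shrink → −€430B.
Discount-window repayment €5 billion: bank balance sheets shrink → −€5B.
Currency deposit €362.5 billion: bank balance sheets expand → +€362.5B.
Net: 0 − 430 − 5 + 362.5 = -€72.5 billion.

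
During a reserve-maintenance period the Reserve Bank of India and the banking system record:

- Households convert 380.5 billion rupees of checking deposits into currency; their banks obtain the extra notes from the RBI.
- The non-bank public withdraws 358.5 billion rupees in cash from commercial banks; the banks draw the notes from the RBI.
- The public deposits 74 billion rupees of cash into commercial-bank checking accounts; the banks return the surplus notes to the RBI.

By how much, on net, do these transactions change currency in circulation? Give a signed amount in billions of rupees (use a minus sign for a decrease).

RBI balance sheet:
  Assets:      no change
  Liabilities: Bank reserves −665B, Currency in circulation +665B
Commercial banking system:
  Assets:      Reserves at CB −665B
  Liabilities: Checkable deposits −665B
So the change in currency in circulation is +665 billion.

+665 billion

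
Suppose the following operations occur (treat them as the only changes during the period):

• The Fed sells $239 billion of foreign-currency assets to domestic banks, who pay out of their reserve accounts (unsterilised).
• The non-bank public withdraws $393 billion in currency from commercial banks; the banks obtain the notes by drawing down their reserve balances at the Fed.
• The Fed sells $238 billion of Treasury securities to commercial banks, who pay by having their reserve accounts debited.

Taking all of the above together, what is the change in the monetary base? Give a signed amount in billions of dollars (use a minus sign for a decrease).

-$477 billion

FX sale $239 billion: Fed balance sheet contracts → −$239B.
Currency withdrawal $393 billion: just a shift between currency and reserves — both are base money → 0.
OMO sale (to banks) $238 billion: Fed balance sheet contracts → −$238B.
Net: −239 + 0 − 238 = -$477 billion.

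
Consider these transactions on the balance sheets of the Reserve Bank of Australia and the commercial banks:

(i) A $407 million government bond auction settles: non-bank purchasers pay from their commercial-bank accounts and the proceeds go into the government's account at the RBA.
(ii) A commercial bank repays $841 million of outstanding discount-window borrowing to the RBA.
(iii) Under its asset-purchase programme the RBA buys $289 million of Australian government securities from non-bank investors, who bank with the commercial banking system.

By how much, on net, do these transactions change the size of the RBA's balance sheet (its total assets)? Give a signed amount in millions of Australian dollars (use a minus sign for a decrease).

-$552 million

Government account inflow $407 million: only the composition of liabilities changes → 0.
Discount-window repayment $841 million: an RBA asset is shed → −$841M.
Asset purchase (from non-banks) $289 million: an RBA asset is acquired → +$289M.
Net: 0 − 841 + 289 = -$552 million.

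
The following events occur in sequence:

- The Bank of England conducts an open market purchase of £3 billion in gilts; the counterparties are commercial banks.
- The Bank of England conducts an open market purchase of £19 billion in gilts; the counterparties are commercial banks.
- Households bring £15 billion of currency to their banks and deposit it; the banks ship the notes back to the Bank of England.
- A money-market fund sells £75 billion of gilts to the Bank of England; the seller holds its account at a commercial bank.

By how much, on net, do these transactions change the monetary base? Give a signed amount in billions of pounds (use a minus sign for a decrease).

+£97 billion

OMO purchase (from banks) £3 billion: Bank of England balance sheet expands → +£3B.
OMO purchase (from banks) £19 billion: Bank of England balance sheet expands → +£19B.
Currency deposit £15 billion: just a shift between currency and reserves — both are base money → 0.
Asset purchase (from non-banks) £75 billion: Bank of England balance sheet expands → +£75B.
Net: 3 + 19 + 0 + 75 = +£97 billion.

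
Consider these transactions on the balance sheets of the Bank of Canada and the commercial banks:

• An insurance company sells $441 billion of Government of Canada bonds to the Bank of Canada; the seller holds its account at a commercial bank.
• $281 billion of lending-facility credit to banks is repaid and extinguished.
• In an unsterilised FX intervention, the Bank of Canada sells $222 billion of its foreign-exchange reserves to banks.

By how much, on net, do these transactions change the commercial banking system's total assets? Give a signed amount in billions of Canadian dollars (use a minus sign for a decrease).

+$160 billion

Asset purchase (from non-banks) $441 billion: bank balance sheets expand → +$441B.
Discount-window repayment $281 billion: bank balance sheets shrink → −$281B.
FX sale $222 billion: just an asset swap on bank balance sheets → 0.
Net: 441 − 281 + 0 = +$160 billion.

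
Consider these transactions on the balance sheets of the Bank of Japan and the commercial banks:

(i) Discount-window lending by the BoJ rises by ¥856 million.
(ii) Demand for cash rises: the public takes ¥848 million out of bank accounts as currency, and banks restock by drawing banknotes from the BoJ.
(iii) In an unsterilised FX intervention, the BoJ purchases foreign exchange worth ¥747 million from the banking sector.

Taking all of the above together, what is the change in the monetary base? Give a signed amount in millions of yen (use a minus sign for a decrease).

+¥1603 million

BoJ balance sheet:
  Assets:      Loans to banks +¥856M, Foreign assets +¥747M
  Liabilities: Bank reserves +¥755M, Currency in circulation +¥848M
Monetary base = currency + reserves: +¥848M + (+¥755M) = +¥1603 million.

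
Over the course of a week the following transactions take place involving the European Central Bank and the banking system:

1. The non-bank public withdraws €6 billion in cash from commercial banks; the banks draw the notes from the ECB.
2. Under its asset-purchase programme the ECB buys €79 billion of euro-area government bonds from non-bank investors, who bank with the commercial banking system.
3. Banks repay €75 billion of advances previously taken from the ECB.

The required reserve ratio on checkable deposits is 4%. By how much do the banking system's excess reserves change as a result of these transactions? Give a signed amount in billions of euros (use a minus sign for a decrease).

Currency withdrawal €6 billion: reserves −€6B, deposits −€6B.
Asset purchase (from non-banks) €79 billion: reserves +€79B, deposits +€79B.
Discount-window repayment €75 billion: reserves −€75B, deposits 0.
Totals: Δreserves = −€2B, Δdeposits = +€73B.
Δrequired reserves = 4% × +€73B = +€2.92B.
Δexcess reserves = Δreserves − Δrequired = −€2B − (+€2.92B) = -€4.92 billion.

-€4.92 billion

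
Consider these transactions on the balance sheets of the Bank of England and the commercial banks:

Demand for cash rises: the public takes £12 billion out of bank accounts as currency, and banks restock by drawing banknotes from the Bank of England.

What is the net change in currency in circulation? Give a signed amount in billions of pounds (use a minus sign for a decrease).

+£12 billion

Currency withdrawal £12 billion: notes leave the central bank → +£12B.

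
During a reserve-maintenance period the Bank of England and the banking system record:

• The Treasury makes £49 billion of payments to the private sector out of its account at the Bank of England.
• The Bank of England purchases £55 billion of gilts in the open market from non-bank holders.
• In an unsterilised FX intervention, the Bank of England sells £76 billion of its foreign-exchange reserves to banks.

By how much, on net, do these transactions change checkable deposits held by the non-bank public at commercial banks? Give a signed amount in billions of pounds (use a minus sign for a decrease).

Bank of England balance sheet:
  Assets:      Securities +£55B, Foreign assets −£76B
  Liabilities: Bank reserves +£28B, Government deposits −£49B
Commercial banking system:
  Assets:      Reserves at CB +£28B, Foreign assets +£76B
  Liabilities: Checkable deposits +£104B
So the change in checkable deposits held by the non-bank public at commercial banks is +£104 billion.

+£104 billion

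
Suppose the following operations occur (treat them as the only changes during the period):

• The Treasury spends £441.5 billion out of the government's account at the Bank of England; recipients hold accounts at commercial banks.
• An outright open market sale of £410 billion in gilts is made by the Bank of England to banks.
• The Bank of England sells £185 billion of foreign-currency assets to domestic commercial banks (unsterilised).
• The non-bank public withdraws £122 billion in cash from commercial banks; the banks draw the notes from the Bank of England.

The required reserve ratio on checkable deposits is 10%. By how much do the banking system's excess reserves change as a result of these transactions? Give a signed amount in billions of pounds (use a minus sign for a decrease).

Government spending £441.5 billion: reserves +£441.5B, deposits +£441.5B.
OMO sale (to banks) £410 billion: reserves −£410B, deposits 0.
FX sale £185 billion: reserves −£185B, deposits 0.
Currency withdrawal £122 billion: reserves −£122B, deposits −£122B.
Totals: Δreserves = −£275.5B, Δdeposits = +£319.5B.
Δrequired reserves = 10% × +£319.5B = +£31.95B.
Δexcess reserves = Δreserves − Δrequired = −£275.5B − (+£31.95B) = -£307.45 billion.

-£307.45 billion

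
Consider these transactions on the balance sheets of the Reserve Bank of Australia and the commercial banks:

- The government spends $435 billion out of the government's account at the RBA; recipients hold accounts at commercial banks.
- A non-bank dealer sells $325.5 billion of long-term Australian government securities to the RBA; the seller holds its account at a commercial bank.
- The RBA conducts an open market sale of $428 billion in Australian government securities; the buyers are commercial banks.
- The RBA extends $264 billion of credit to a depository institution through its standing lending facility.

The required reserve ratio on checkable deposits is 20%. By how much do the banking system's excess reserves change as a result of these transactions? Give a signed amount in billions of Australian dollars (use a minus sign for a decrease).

Government spending $435 billion: reserves +$435B, deposits +$435B.
Asset purchase (from non-banks) $325.5 billion: reserves +$325.5B, deposits +$325.5B.
OMO sale (to banks) $428 billion: reserves −$428B, deposits 0.
Discount-window loan $264 billion: reserves +$264B, deposits 0.
Totals: Δreserves = +$596.5B, Δdeposits = +$760.5B.
Δrequired reserves = 20% × +$760.5B = +$152.1B.
Δexcess reserves = Δreserves − Δrequired = +$596.5B − (+$152.1B) = +$444.4 billion.

+$444.4 billion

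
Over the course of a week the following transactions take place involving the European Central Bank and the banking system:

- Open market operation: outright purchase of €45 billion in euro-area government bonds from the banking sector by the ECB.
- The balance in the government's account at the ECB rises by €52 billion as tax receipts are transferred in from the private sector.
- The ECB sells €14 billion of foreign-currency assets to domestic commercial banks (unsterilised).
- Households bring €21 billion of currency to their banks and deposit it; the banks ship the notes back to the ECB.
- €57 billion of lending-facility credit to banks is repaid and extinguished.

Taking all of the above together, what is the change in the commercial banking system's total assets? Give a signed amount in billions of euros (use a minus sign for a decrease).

-€88 billion

OMO purchase (from banks) €45 billion: just an asset swap on bank balance sheets → 0.
Government account inflow €52 billion: bank balance sheets shrink → −€52B.
FX sale €14 billion: just an asset swap on bank balance sheets → 0.
Currency deposit €21 billion: bank balance sheets expand → +€21B.
Discount-window repayment €57 billion: bank balance sheets shrink → −€57B.
Net: 0 − 52 + 0 + 21 − 57 = -€88 billion.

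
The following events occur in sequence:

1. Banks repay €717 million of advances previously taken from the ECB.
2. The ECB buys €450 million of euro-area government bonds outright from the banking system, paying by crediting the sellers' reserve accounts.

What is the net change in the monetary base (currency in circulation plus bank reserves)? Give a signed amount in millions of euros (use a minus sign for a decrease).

-€267 million

ECB balance sheet:
  Assets:      Securities +€450M, Loans to banks −€717M
  Liabilities: Bank reserves −€267M
Monetary base = currency + reserves: 0 + (−€267M) = -€267 million.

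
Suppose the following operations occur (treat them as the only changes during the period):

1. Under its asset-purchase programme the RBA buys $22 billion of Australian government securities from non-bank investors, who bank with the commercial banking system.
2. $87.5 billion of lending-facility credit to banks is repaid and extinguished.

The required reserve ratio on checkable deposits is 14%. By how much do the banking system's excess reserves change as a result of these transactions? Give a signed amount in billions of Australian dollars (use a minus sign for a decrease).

Asset purchase (from non-banks) $22 billion: reserves +$22B, deposits +$22B.
Discount-window repayment $87.5 billion: reserves −$87.5B, deposits 0.
Totals: Δreserves = −$65.5B, Δdeposits = +$22B.
Δrequired reserves = 14% × +$22B = +$3.08B.
Δexcess reserves = Δreserves − Δrequired = −$65.5B − (+$3.08B) = -$68.58 billion.

-$68.58 billion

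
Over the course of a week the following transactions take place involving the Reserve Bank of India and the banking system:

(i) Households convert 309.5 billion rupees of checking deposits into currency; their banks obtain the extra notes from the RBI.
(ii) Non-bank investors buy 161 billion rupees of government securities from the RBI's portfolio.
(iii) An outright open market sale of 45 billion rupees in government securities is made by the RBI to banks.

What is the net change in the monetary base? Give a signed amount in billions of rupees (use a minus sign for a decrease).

-206 billion

Currency withdrawal 309.5 billion rupees: just a shift between currency and reserves — both are base money → 0.
Asset sale (to non-banks) 161 billion rupees: RBI balance sheet contracts → −161B.
OMO sale (to banks) 45 billion rupees: RBI balance sheet contracts → −45B.
Net: 0 − 161 − 45 = -206 billion.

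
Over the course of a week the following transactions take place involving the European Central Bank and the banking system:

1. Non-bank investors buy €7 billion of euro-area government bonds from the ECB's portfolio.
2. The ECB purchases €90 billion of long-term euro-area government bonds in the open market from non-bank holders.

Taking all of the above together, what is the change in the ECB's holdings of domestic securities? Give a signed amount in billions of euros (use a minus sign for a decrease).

ECB balance sheet:
  Assets:      Securities +€83B
  Liabilities: Bank reserves +€83B
Commercial banking system:
  Assets:      Reserves at CB +€83B
  Liabilities: Checkable deposits +€83B
So the change in the ECB's holdings of domestic securities is +€83 billion.

+€83 billion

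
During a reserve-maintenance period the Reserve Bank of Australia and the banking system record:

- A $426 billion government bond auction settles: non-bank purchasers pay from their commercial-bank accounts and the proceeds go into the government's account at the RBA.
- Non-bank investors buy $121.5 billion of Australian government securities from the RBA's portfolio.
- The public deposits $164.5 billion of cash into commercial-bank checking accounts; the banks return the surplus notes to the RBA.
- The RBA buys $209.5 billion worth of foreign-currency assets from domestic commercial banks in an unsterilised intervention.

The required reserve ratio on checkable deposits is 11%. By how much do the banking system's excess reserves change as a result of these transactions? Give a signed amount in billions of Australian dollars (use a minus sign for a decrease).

-$131.37 billion

Government account inflow $426 billion: reserves −$426B, deposits −$426B.
Asset sale (to non-banks) $121.5 billion: reserves −$121.5B, deposits −$121.5B.
Currency deposit $164.5 billion: reserves +$164.5B, deposits +$164.5B.
FX purchase $209.5 billion: reserves +$209.5B, deposits 0.
Totals: Δreserves = −$173.5B, Δdeposits = −$383B.
Δrequired reserves = 11% × −$383B = −$42.13B.
Δexcess reserves = Δreserves − Δrequired = −$173.5B − (−$42.13B) = -$131.37 billion.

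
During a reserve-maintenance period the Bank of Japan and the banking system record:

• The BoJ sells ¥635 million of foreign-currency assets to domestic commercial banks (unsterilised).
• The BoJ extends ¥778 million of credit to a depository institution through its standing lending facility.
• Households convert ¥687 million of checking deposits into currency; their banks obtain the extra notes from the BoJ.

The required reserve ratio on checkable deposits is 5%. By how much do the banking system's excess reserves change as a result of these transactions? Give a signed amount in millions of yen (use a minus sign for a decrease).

FX sale ¥635 million: reserves −¥635M, deposits 0.
Discount-window loan ¥778 million: reserves +¥778M, deposits 0.
Currency withdrawal ¥687 million: reserves −¥687M, deposits −¥687M.
Totals: Δreserves = −¥544M, Δdeposits = −¥687M.
Δrequired reserves = 5% × −¥687M = −¥34.35M.
Δexcess reserves = Δreserves − Δrequired = −¥544M − (−¥34.35M) = -¥509.65 million.

-¥509.65 million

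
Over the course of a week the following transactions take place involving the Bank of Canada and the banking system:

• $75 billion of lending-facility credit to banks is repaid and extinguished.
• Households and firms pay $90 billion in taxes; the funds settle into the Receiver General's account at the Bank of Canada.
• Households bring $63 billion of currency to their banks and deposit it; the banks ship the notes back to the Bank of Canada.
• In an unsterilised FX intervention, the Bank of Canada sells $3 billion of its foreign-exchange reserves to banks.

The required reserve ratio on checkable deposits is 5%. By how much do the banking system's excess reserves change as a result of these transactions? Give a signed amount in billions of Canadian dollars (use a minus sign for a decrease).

Discount-window repayment $75 billion: reserves −$75B, deposits 0.
Government account inflow $90 billion: reserves −$90B, deposits −$90B.
Currency deposit $63 billion: reserves +$63B, deposits +$63B.
FX sale $3 billion: reserves −$3B, deposits 0.
Totals: Δreserves = −$105B, Δdeposits = −$27B.
Δrequired reserves = 5% × −$27B = −$1.35B.
Δexcess reserves = Δreserves − Δrequired = −$105B − (−$1.35B) = -$103.65 billion.

-$103.65 billion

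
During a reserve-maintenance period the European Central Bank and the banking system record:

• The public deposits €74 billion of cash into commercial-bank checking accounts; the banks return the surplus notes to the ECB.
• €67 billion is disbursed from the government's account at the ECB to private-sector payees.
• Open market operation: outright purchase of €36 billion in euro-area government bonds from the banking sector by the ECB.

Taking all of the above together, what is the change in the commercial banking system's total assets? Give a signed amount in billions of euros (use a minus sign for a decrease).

Currency deposit €74 billion: bank balance sheets expand → +€74B.
Government spending €67 billion: bank balance sheets expand → +€67B.
OMO purchase (from banks) €36 billion: just an asset swap on bank balance sheets → 0.
Net: 74 + 67 + 0 = +€141 billion.

+€141 billion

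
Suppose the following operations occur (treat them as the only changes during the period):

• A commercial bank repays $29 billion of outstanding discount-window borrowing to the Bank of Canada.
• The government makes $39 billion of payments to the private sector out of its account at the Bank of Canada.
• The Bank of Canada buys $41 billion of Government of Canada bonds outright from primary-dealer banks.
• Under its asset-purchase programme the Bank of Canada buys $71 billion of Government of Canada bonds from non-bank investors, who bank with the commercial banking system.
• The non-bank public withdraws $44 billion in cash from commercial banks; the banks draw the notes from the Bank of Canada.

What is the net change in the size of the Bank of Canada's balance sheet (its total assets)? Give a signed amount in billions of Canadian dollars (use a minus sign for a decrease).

+$83 billion

Bank of Canada balance sheet:
  Assets:      Securities +$112B, Loans to banks −$29B
  Liabilities: Bank reserves +$78B, Currency in circulation +$44B, Government deposits −$39B
Change in total Bank of Canada assets = +$83 billion.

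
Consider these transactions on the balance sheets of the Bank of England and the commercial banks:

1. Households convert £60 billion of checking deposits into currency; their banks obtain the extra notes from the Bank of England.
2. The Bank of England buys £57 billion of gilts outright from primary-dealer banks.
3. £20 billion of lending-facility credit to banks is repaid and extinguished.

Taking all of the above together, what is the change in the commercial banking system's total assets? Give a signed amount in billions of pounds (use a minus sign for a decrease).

-£80 billion

Currency withdrawal £60 billion: bank balance sheets shrink → −£60B.
OMO purchase (from banks) £57 billion: just an asset swap on bank balance sheets → 0.
Discount-window repayment £20 billion: bank balance sheets shrink → −£20B.
Net: −60 + 0 − 20 = -£80 billion.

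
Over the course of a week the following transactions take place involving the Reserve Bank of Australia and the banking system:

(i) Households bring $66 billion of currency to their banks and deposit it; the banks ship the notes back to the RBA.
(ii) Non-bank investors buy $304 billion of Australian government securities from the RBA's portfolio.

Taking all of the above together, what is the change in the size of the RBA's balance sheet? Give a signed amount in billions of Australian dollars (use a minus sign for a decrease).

RBA balance sheet:
  Assets:      Securities −$304B
  Liabilities: Bank reserves −$238B, Currency in circulation −$66B
Change in total RBA assets = -$304 billion.

-$304 billion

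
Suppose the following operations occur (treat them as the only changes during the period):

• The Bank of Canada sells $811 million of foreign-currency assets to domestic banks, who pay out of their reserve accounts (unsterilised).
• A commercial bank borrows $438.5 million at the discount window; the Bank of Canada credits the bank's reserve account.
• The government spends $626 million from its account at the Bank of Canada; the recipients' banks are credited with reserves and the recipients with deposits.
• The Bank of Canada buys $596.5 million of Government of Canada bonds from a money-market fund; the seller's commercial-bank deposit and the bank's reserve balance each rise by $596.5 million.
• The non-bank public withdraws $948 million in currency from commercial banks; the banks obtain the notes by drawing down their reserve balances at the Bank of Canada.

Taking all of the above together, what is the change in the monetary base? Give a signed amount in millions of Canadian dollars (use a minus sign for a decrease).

+$850 million

Bank of Canada balance sheet:
  Assets:      Securities +$596.5M, Loans to banks +$438.5M, Foreign assets −$811M
  Liabilities: Bank reserves −$98M, Currency in circulation +$948M, Government deposits −$626M
Monetary base = currency + reserves: +$948M + (−$98M) = +$850 million.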